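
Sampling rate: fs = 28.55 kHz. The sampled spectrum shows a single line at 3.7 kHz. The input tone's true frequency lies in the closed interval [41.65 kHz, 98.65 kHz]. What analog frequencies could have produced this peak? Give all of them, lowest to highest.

Frequencies that alias to 3.7 kHz are k·fs ± 3.7 kHz for integer k ≥ 0.
k=0: 3.7 kHz.
k=1: 24.85 kHz, 32.25 kHz.
k=2: 53.4 kHz, 60.8 kHz.
k=3: 81.95 kHz, 89.35 kHz.
k=4: 110.5 kHz, 117.9 kHz.
Within [41.65 kHz, 98.65 kHz]: 53.4 kHz, 60.8 kHz, 81.95 kHz, 89.35 kHz.

53.4 kHz, 60.8 kHz, 81.95 kHz, 89.35 kHz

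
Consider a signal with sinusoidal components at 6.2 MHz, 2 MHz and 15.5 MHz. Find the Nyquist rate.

Highest-frequency component: 15.5 MHz.
Nyquist rate = 2 × 15.5 MHz = 31 MHz.

31 MHz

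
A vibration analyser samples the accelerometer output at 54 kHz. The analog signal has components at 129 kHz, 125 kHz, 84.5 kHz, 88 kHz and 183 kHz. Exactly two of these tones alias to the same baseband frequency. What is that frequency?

21 kHz

fs/2 = 27 kHz.
129 kHz mod fs = 21 kHz.
21 kHz ≤ fs/2 = 27 kHz, appears at 21 kHz.
125 kHz mod fs = 17 kHz.
17 kHz ≤ fs/2 = 27 kHz, appears at 17 kHz.
84.5 kHz mod fs = 30.5 kHz.
30.5 kHz > fs/2 = 27 kHz, folds to fs − 30.5 kHz = 23.5 kHz.
88 kHz mod fs = 34 kHz.
34 kHz > fs/2 = 27 kHz, folds to fs − 34 kHz = 20 kHz.
183 kHz mod fs = 21 kHz.
21 kHz ≤ fs/2 = 27 kHz, appears at 21 kHz.
129 kHz and 183 kHz both map to 21 kHz.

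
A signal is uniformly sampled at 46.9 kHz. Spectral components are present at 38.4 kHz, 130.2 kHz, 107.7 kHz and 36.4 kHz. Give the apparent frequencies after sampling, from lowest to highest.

fs/2 = 23.45 kHz.
38.4 kHz > fs/2 = 23.45 kHz, folds to fs − 38.4 kHz = 8.5 kHz.
130.2 kHz mod fs = 36.4 kHz.
36.4 kHz > fs/2 = 23.45 kHz, folds to fs − 36.4 kHz = 10.5 kHz.
107.7 kHz mod fs = 13.9 kHz.
13.9 kHz ≤ fs/2 = 23.45 kHz, appears at 13.9 kHz.
36.4 kHz > fs/2 = 23.45 kHz, folds to fs − 36.4 kHz = 10.5 kHz.
Distinct values: {8.5 kHz, 10.5 kHz, 13.9 kHz}.

8.5 kHz, 10.5 kHz, 13.9 kHz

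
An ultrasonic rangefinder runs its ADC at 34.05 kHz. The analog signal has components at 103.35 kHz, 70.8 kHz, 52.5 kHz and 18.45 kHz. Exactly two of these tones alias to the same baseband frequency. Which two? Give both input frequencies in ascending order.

18.45 kHz, 52.5 kHz

fs/2 = 17.025 kHz.
103.35 kHz mod fs = 1.2 kHz.
1.2 kHz ≤ fs/2 = 17.025 kHz, appears at 1.2 kHz.
70.8 kHz mod fs = 2.7 kHz.
2.7 kHz ≤ fs/2 = 17.025 kHz, appears at 2.7 kHz.
52.5 kHz mod fs = 18.45 kHz.
18.45 kHz > fs/2 = 17.025 kHz, folds to fs − 18.45 kHz = 15.6 kHz.
18.45 kHz > fs/2 = 17.025 kHz, folds to fs − 18.45 kHz = 15.6 kHz.
18.45 kHz and 52.5 kHz both map to 15.6 kHz.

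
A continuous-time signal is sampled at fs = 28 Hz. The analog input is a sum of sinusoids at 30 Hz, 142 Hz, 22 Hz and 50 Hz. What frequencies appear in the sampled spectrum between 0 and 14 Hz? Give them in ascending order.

fs/2 = 14 Hz.
30 Hz mod fs = 2 Hz.
2 Hz ≤ fs/2 = 14 Hz, appears at 2 Hz.
142 Hz mod fs = 2 Hz.
2 Hz ≤ fs/2 = 14 Hz, appears at 2 Hz.
22 Hz > fs/2 = 14 Hz, folds to fs − 22 Hz = 6 Hz.
50 Hz mod fs = 22 Hz.
22 Hz > fs/2 = 14 Hz, folds to fs − 22 Hz = 6 Hz.
Distinct values: {2 Hz, 6 Hz}.

2 Hz, 6 Hz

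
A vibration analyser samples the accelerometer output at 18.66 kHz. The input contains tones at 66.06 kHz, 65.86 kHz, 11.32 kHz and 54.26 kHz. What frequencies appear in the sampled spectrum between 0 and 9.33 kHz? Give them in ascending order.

fs/2 = 9.33 kHz.
66.06 kHz mod fs = 10.08 kHz.
10.08 kHz > fs/2 = 9.33 kHz, folds to fs − 10.08 kHz = 8.58 kHz.
65.86 kHz mod fs = 9.88 kHz.
9.88 kHz > fs/2 = 9.33 kHz, folds to fs − 9.88 kHz = 8.78 kHz.
11.32 kHz > fs/2 = 9.33 kHz, folds to fs − 11.32 kHz = 7.34 kHz.
54.26 kHz mod fs = 16.94 kHz.
16.94 kHz > fs/2 = 9.33 kHz, folds to fs − 16.94 kHz = 1.72 kHz.
Distinct values: {1.72 kHz, 7.34 kHz, 8.58 kHz, 8.78 kHz}.

1.72 kHz, 7.34 kHz, 8.58 kHz, 8.78 kHz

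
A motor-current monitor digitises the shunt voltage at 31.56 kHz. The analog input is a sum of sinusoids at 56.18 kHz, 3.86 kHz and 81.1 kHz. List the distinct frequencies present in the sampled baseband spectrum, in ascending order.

3.86 kHz, 6.94 kHz, 13.58 kHz

fs/2 = 15.78 kHz.
56.18 kHz mod fs = 24.62 kHz.
24.62 kHz > fs/2 = 15.78 kHz, folds to fs − 24.62 kHz = 6.94 kHz.
3.86 kHz ≤ fs/2 = 15.78 kHz, passes unchanged.
81.1 kHz mod fs = 17.98 kHz.
17.98 kHz > fs/2 = 15.78 kHz, folds to fs − 17.98 kHz = 13.58 kHz.
Distinct values: {3.86 kHz, 6.94 kHz, 13.58 kHz}.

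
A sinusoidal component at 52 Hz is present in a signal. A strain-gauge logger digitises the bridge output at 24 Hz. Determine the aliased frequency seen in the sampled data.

52 Hz mod fs = 4 Hz.
4 Hz ≤ fs/2 = 12 Hz, appears at 4 Hz.

4 Hz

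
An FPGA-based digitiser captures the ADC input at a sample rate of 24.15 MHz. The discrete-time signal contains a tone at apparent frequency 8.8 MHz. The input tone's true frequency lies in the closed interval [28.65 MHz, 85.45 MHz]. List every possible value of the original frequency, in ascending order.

32.95 MHz, 39.5 MHz, 57.1 MHz, 63.65 MHz, 81.25 MHz

Frequencies that alias to 8.8 MHz are k·fs ± 8.8 MHz for integer k ≥ 0.
k=0: 8.8 MHz.
k=1: 15.35 MHz, 32.95 MHz.
k=2: 39.5 MHz, 57.1 MHz.
k=3: 63.65 MHz, 81.25 MHz.
k=4: 87.8 MHz, 105.4 MHz.
Within [28.65 MHz, 85.45 MHz]: 32.95 MHz, 39.5 MHz, 57.1 MHz, 63.65 MHz, 81.25 MHz.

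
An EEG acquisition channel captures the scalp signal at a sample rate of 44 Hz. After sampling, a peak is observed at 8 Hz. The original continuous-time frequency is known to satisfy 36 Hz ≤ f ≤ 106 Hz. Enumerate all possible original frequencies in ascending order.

Frequencies that alias to 8 Hz are k·fs ± 8 Hz for integer k ≥ 0.
k=0: 8 Hz.
k=1: 36 Hz, 52 Hz.
k=2: 80 Hz, 96 Hz.
k=3: 124 Hz, 140 Hz.
Within [36 Hz, 106 Hz]: 36 Hz, 52 Hz, 80 Hz, 96 Hz.

36 Hz, 52 Hz, 80 Hz, 96 Hz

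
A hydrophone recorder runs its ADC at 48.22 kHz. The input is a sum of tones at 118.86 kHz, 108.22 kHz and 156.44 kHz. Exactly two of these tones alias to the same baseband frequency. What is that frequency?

fs/2 = 24.11 kHz.
118.86 kHz mod fs = 22.42 kHz.
22.42 kHz ≤ fs/2 = 24.11 kHz, appears at 22.42 kHz.
108.22 kHz mod fs = 11.78 kHz.
11.78 kHz ≤ fs/2 = 24.11 kHz, appears at 11.78 kHz.
156.44 kHz mod fs = 11.78 kHz.
11.78 kHz ≤ fs/2 = 24.11 kHz, appears at 11.78 kHz.
108.22 kHz and 156.44 kHz both map to 11.78 kHz.

11.78 kHz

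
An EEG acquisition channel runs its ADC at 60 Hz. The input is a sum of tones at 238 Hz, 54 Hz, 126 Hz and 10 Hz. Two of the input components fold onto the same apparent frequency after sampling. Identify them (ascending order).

54 Hz, 126 Hz

fs/2 = 30 Hz.
238 Hz mod fs = 58 Hz.
58 Hz > fs/2 = 30 Hz, folds to fs − 58 Hz = 2 Hz.
54 Hz > fs/2 = 30 Hz, folds to fs − 54 Hz = 6 Hz.
126 Hz mod fs = 6 Hz.
6 Hz ≤ fs/2 = 30 Hz, appears at 6 Hz.
10 Hz ≤ fs/2 = 30 Hz, passes unchanged.
54 Hz and 126 Hz both map to 6 Hz.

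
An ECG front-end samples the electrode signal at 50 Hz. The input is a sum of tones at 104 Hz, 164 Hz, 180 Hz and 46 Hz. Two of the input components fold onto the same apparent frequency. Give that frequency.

fs/2 = 25 Hz.
104 Hz mod fs = 4 Hz.
4 Hz ≤ fs/2 = 25 Hz, appears at 4 Hz.
164 Hz mod fs = 14 Hz.
14 Hz ≤ fs/2 = 25 Hz, appears at 14 Hz.
180 Hz mod fs = 30 Hz.
30 Hz > fs/2 = 25 Hz, folds to fs − 30 Hz = 20 Hz.
46 Hz > fs/2 = 25 Hz, folds to fs − 46 Hz = 4 Hz.
46 Hz and 104 Hz both map to 4 Hz.

4 Hz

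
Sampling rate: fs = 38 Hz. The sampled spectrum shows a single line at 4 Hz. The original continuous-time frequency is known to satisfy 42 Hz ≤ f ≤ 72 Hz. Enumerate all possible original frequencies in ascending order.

42 Hz, 72 Hz

Frequencies that alias to 4 Hz are k·fs ± 4 Hz for integer k ≥ 0.
k=0: 4 Hz.
k=1: 34 Hz, 42 Hz.
k=2: 72 Hz, 80 Hz.
k=3: 110 Hz, 118 Hz.
Within [42 Hz, 72 Hz]: 42 Hz, 72 Hz.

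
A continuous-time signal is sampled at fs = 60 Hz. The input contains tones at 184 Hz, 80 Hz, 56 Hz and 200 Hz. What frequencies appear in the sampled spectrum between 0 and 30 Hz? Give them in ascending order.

fs/2 = 30 Hz.
184 Hz mod fs = 4 Hz.
4 Hz ≤ fs/2 = 30 Hz, appears at 4 Hz.
80 Hz mod fs = 20 Hz.
20 Hz ≤ fs/2 = 30 Hz, appears at 20 Hz.
56 Hz > fs/2 = 30 Hz, folds to fs − 56 Hz = 4 Hz.
200 Hz mod fs = 20 Hz.
20 Hz ≤ fs/2 = 30 Hz, appears at 20 Hz.
Distinct values: {4 Hz, 20 Hz}.

4 Hz, 20 Hz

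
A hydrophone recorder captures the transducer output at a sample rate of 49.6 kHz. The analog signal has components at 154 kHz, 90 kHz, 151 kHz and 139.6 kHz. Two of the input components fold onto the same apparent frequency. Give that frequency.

9.2 kHz

fs/2 = 24.8 kHz.
154 kHz mod fs = 5.2 kHz.
5.2 kHz ≤ fs/2 = 24.8 kHz, appears at 5.2 kHz.
90 kHz mod fs = 40.4 kHz.
40.4 kHz > fs/2 = 24.8 kHz, folds to fs − 40.4 kHz = 9.2 kHz.
151 kHz mod fs = 2.2 kHz.
2.2 kHz ≤ fs/2 = 24.8 kHz, appears at 2.2 kHz.
139.6 kHz mod fs = 40.4 kHz.
40.4 kHz > fs/2 = 24.8 kHz, folds to fs − 40.4 kHz = 9.2 kHz.
90 kHz and 139.6 kHz both map to 9.2 kHz.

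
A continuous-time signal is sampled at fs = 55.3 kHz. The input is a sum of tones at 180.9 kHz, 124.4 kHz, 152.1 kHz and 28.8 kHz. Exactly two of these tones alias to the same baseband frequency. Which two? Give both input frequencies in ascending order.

fs/2 = 27.65 kHz.
180.9 kHz mod fs = 15 kHz.
15 kHz ≤ fs/2 = 27.65 kHz, appears at 15 kHz.
124.4 kHz mod fs = 13.8 kHz.
13.8 kHz ≤ fs/2 = 27.65 kHz, appears at 13.8 kHz.
152.1 kHz mod fs = 41.5 kHz.
41.5 kHz > fs/2 = 27.65 kHz, folds to fs − 41.5 kHz = 13.8 kHz.
28.8 kHz > fs/2 = 27.65 kHz, folds to fs − 28.8 kHz = 26.5 kHz.
124.4 kHz and 152.1 kHz both map to 13.8 kHz.

124.4 kHz, 152.1 kHz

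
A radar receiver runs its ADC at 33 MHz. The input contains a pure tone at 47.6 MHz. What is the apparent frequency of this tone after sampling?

47.6 MHz mod fs = 14.6 MHz.
14.6 MHz ≤ fs/2 = 16.5 MHz, appears at 14.6 MHz.

14.6 MHz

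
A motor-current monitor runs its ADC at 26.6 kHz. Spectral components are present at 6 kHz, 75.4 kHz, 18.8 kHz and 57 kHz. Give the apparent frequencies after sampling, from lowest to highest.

fs/2 = 13.3 kHz.
6 kHz ≤ fs/2 = 13.3 kHz, passes unchanged.
75.4 kHz mod fs = 22.2 kHz.
22.2 kHz > fs/2 = 13.3 kHz, folds to fs − 22.2 kHz = 4.4 kHz.
18.8 kHz > fs/2 = 13.3 kHz, folds to fs − 18.8 kHz = 7.8 kHz.
57 kHz mod fs = 3.8 kHz.
3.8 kHz ≤ fs/2 = 13.3 kHz, appears at 3.8 kHz.
Distinct values: {3.8 kHz, 4.4 kHz, 6 kHz, 7.8 kHz}.

3.8 kHz, 4.4 kHz, 6 kHz, 7.8 kHz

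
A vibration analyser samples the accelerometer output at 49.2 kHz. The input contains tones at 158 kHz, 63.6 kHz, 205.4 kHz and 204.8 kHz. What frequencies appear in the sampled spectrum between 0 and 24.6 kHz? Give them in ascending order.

8 kHz, 8.6 kHz, 10.4 kHz, 14.4 kHz

fs/2 = 24.6 kHz.
158 kHz mod fs = 10.4 kHz.
10.4 kHz ≤ fs/2 = 24.6 kHz, appears at 10.4 kHz.
63.6 kHz mod fs = 14.4 kHz.
14.4 kHz ≤ fs/2 = 24.6 kHz, appears at 14.4 kHz.
205.4 kHz mod fs = 8.6 kHz.
8.6 kHz ≤ fs/2 = 24.6 kHz, appears at 8.6 kHz.
204.8 kHz mod fs = 8 kHz.
8 kHz ≤ fs/2 = 24.6 kHz, appears at 8 kHz.
Distinct values: {8 kHz, 8.6 kHz, 10.4 kHz, 14.4 kHz}.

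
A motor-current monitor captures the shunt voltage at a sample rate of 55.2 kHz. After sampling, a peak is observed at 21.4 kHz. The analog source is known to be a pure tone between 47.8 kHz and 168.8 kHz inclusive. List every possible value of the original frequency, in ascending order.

Frequencies that alias to 21.4 kHz are k·fs ± 21.4 kHz for integer k ≥ 0.
k=0: 21.4 kHz.
k=1: 33.8 kHz, 76.6 kHz.
k=2: 89 kHz, 131.8 kHz.
k=3: 144.2 kHz, 187 kHz.
k=4: 199.4 kHz, 242.2 kHz.
Within [47.8 kHz, 168.8 kHz]: 76.6 kHz, 89 kHz, 131.8 kHz, 144.2 kHz.

76.6 kHz, 89 kHz, 131.8 kHz, 144.2 kHz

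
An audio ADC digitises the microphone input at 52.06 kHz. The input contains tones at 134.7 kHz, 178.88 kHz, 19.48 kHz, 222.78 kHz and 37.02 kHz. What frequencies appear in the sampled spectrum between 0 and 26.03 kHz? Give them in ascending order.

fs/2 = 26.03 kHz.
134.7 kHz mod fs = 30.58 kHz.
30.58 kHz > fs/2 = 26.03 kHz, folds to fs − 30.58 kHz = 21.48 kHz.
178.88 kHz mod fs = 22.7 kHz.
22.7 kHz ≤ fs/2 = 26.03 kHz, appears at 22.7 kHz.
19.48 kHz ≤ fs/2 = 26.03 kHz, passes unchanged.
222.78 kHz mod fs = 14.54 kHz.
14.54 kHz ≤ fs/2 = 26.03 kHz, appears at 14.54 kHz.
37.02 kHz > fs/2 = 26.03 kHz, folds to fs − 37.02 kHz = 15.04 kHz.
Distinct values: {14.54 kHz, 15.04 kHz, 19.48 kHz, 21.48 kHz, 22.7 kHz}.

14.54 kHz, 15.04 kHz, 19.48 kHz, 21.48 kHz, 22.7 kHz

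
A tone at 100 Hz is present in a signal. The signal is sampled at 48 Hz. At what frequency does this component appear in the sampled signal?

4 Hz

100 Hz mod fs = 4 Hz.
4 Hz ≤ fs/2 = 24 Hz, appears at 4 Hz.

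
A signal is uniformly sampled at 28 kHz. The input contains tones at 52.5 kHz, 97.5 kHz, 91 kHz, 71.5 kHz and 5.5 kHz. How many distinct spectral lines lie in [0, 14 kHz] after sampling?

5

fs/2 = 14 kHz.
52.5 kHz mod fs = 24.5 kHz.
24.5 kHz > fs/2 = 14 kHz, folds to fs − 24.5 kHz = 3.5 kHz.
97.5 kHz mod fs = 13.5 kHz.
13.5 kHz ≤ fs/2 = 14 kHz, appears at 13.5 kHz.
91 kHz mod fs = 7 kHz.
7 kHz ≤ fs/2 = 14 kHz, appears at 7 kHz.
71.5 kHz mod fs = 15.5 kHz.
15.5 kHz > fs/2 = 14 kHz, folds to fs − 15.5 kHz = 12.5 kHz.
5.5 kHz ≤ fs/2 = 14 kHz, passes unchanged.
Distinct values: {3.5 kHz, 5.5 kHz, 7 kHz, 12.5 kHz, 13.5 kHz} → 5.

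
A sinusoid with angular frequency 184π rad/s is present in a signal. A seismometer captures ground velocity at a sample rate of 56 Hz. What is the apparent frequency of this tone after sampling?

ω = 184π rad/s → f = ω/(2π) = 92 Hz.
92 Hz mod fs = 36 Hz.
36 Hz > fs/2 = 28 Hz, folds to fs − 36 Hz = 20 Hz.

20 Hz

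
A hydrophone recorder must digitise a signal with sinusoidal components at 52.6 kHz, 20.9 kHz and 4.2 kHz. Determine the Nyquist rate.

Highest-frequency component: 52.6 kHz.
Nyquist rate = 2 × 52.6 kHz = 105.2 kHz.

105.2 kHz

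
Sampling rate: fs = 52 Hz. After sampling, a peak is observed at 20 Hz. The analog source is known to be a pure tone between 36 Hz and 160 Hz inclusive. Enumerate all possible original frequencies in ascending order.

72 Hz, 84 Hz, 124 Hz, 136 Hz

Frequencies that alias to 20 Hz are k·fs ± 20 Hz for integer k ≥ 0.
k=0: 20 Hz.
k=1: 32 Hz, 72 Hz.
k=2: 84 Hz, 124 Hz.
k=3: 136 Hz, 176 Hz.
k=4: 188 Hz, 228 Hz.
Within [36 Hz, 160 Hz]: 72 Hz, 84 Hz, 124 Hz, 136 Hz.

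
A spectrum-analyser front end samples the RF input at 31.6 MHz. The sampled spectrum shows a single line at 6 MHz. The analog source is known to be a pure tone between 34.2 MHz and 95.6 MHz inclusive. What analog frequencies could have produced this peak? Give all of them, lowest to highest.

Frequencies that alias to 6 MHz are k·fs ± 6 MHz for integer k ≥ 0.
k=0: 6 MHz.
k=1: 25.6 MHz, 37.6 MHz.
k=2: 57.2 MHz, 69.2 MHz.
k=3: 88.8 MHz, 100.8 MHz.
k=4: 120.4 MHz, 132.4 MHz.
Within [34.2 MHz, 95.6 MHz]: 37.6 MHz, 57.2 MHz, 69.2 MHz, 88.8 MHz.

37.6 MHz, 57.2 MHz, 69.2 MHz, 88.8 MHz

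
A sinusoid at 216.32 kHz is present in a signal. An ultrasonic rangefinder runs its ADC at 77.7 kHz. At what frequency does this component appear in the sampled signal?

216.32 kHz mod fs = 60.92 kHz.
60.92 kHz > fs/2 = 38.85 kHz, folds to fs − 60.92 kHz = 16.78 kHz.

16.78 kHz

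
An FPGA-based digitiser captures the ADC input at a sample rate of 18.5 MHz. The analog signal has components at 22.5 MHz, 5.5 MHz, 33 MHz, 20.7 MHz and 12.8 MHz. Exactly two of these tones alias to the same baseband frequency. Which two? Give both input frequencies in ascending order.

fs/2 = 9.25 MHz.
22.5 MHz mod fs = 4 MHz.
4 MHz ≤ fs/2 = 9.25 MHz, appears at 4 MHz.
5.5 MHz ≤ fs/2 = 9.25 MHz, passes unchanged.
33 MHz mod fs = 14.5 MHz.
14.5 MHz > fs/2 = 9.25 MHz, folds to fs − 14.5 MHz = 4 MHz.
20.7 MHz mod fs = 2.2 MHz.
2.2 MHz ≤ fs/2 = 9.25 MHz, appears at 2.2 MHz.
12.8 MHz > fs/2 = 9.25 MHz, folds to fs − 12.8 MHz = 5.7 MHz.
22.5 MHz and 33 MHz both map to 4 MHz.

22.5 MHz, 33 MHz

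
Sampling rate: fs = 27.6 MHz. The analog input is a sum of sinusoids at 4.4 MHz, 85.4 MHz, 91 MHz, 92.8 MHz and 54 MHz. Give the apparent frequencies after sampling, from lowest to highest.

fs/2 = 13.8 MHz.
4.4 MHz ≤ fs/2 = 13.8 MHz, passes unchanged.
85.4 MHz mod fs = 2.6 MHz.
2.6 MHz ≤ fs/2 = 13.8 MHz, appears at 2.6 MHz.
91 MHz mod fs = 8.2 MHz.
8.2 MHz ≤ fs/2 = 13.8 MHz, appears at 8.2 MHz.
92.8 MHz mod fs = 10 MHz.
10 MHz ≤ fs/2 = 13.8 MHz, appears at 10 MHz.
54 MHz mod fs = 26.4 MHz.
26.4 MHz > fs/2 = 13.8 MHz, folds to fs − 26.4 MHz = 1.2 MHz.
Distinct values: {1.2 MHz, 2.6 MHz, 4.4 MHz, 8.2 MHz, 10 MHz}.

1.2 MHz, 2.6 MHz, 4.4 MHz, 8.2 MHz, 10 MHz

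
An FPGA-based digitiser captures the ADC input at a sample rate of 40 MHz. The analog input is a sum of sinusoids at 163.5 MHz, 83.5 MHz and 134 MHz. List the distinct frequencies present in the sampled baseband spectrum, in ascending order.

fs/2 = 20 MHz.
163.5 MHz mod fs = 3.5 MHz.
3.5 MHz ≤ fs/2 = 20 MHz, appears at 3.5 MHz.
83.5 MHz mod fs = 3.5 MHz.
3.5 MHz ≤ fs/2 = 20 MHz, appears at 3.5 MHz.
134 MHz mod fs = 14 MHz.
14 MHz ≤ fs/2 = 20 MHz, appears at 14 MHz.
Distinct values: {3.5 MHz, 14 MHz}.

3.5 MHz, 14 MHz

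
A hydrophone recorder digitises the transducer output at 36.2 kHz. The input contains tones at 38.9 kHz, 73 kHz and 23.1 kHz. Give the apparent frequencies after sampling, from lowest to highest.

0.6 kHz, 2.7 kHz, 13.1 kHz

fs/2 = 18.1 kHz.
38.9 kHz mod fs = 2.7 kHz.
2.7 kHz ≤ fs/2 = 18.1 kHz, appears at 2.7 kHz.
73 kHz mod fs = 0.6 kHz.
0.6 kHz ≤ fs/2 = 18.1 kHz, appears at 0.6 kHz.
23.1 kHz > fs/2 = 18.1 kHz, folds to fs − 23.1 kHz = 13.1 kHz.
Distinct values: {0.6 kHz, 2.7 kHz, 13.1 kHz}.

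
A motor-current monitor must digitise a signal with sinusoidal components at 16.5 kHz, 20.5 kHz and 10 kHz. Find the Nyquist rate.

41 kHz

Highest-frequency component: 20.5 kHz.
Nyquist rate = 2 × 20.5 kHz = 41 kHz.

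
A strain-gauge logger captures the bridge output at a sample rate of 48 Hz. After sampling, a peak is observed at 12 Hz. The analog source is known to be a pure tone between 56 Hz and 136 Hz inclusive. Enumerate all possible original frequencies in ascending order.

Frequencies that alias to 12 Hz are k·fs ± 12 Hz for integer k ≥ 0.
k=0: 12 Hz.
k=1: 36 Hz, 60 Hz.
k=2: 84 Hz, 108 Hz.
k=3: 132 Hz, 156 Hz.
k=4: 180 Hz, 204 Hz.
Within [56 Hz, 136 Hz]: 60 Hz, 84 Hz, 108 Hz, 132 Hz.

60 Hz, 84 Hz, 108 Hz, 132 Hz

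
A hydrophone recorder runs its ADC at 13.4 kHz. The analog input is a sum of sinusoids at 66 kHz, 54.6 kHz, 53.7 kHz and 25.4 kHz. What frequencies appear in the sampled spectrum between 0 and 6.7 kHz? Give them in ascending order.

0.1 kHz, 1 kHz, 1.4 kHz

fs/2 = 6.7 kHz.
66 kHz mod fs = 12.4 kHz.
12.4 kHz > fs/2 = 6.7 kHz, folds to fs − 12.4 kHz = 1 kHz.
54.6 kHz mod fs = 1 kHz.
1 kHz ≤ fs/2 = 6.7 kHz, appears at 1 kHz.
53.7 kHz mod fs = 0.1 kHz.
0.1 kHz ≤ fs/2 = 6.7 kHz, appears at 0.1 kHz.
25.4 kHz mod fs = 12 kHz.
12 kHz > fs/2 = 6.7 kHz, folds to fs − 12 kHz = 1.4 kHz.
Distinct values: {0.1 kHz, 1 kHz, 1.4 kHz}.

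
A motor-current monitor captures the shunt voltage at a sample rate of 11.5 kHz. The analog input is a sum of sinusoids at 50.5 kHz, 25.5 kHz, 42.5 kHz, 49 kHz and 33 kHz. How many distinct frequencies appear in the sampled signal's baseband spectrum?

5

fs/2 = 5.75 kHz.
50.5 kHz mod fs = 4.5 kHz.
4.5 kHz ≤ fs/2 = 5.75 kHz, appears at 4.5 kHz.
25.5 kHz mod fs = 2.5 kHz.
2.5 kHz ≤ fs/2 = 5.75 kHz, appears at 2.5 kHz.
42.5 kHz mod fs = 8 kHz.
8 kHz > fs/2 = 5.75 kHz, folds to fs − 8 kHz = 3.5 kHz.
49 kHz mod fs = 3 kHz.
3 kHz ≤ fs/2 = 5.75 kHz, appears at 3 kHz.
33 kHz mod fs = 10 kHz.
10 kHz > fs/2 = 5.75 kHz, folds to fs − 10 kHz = 1.5 kHz.
Distinct values: {1.5 kHz, 2.5 kHz, 3 kHz, 3.5 kHz, 4.5 kHz} → 5.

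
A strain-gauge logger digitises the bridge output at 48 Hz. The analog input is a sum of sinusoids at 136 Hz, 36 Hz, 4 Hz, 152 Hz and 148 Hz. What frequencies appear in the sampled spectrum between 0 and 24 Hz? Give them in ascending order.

4 Hz, 8 Hz, 12 Hz

fs/2 = 24 Hz.
136 Hz mod fs = 40 Hz.
40 Hz > fs/2 = 24 Hz, folds to fs − 40 Hz = 8 Hz.
36 Hz > fs/2 = 24 Hz, folds to fs − 36 Hz = 12 Hz.
4 Hz ≤ fs/2 = 24 Hz, passes unchanged.
152 Hz mod fs = 8 Hz.
8 Hz ≤ fs/2 = 24 Hz, appears at 8 Hz.
148 Hz mod fs = 4 Hz.
4 Hz ≤ fs/2 = 24 Hz, appears at 4 Hz.
Distinct values: {4 Hz, 8 Hz, 12 Hz}.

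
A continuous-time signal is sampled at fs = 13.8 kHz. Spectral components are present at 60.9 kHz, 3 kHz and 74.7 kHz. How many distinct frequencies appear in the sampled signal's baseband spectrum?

fs/2 = 6.9 kHz.
60.9 kHz mod fs = 5.7 kHz.
5.7 kHz ≤ fs/2 = 6.9 kHz, appears at 5.7 kHz.
3 kHz ≤ fs/2 = 6.9 kHz, passes unchanged.
74.7 kHz mod fs = 5.7 kHz.
5.7 kHz ≤ fs/2 = 6.9 kHz, appears at 5.7 kHz.
Distinct values: {3 kHz, 5.7 kHz} → 2.

2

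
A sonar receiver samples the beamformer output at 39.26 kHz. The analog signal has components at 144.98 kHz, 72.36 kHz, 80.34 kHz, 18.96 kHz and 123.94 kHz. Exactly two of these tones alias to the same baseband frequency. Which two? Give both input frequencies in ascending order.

fs/2 = 19.63 kHz.
144.98 kHz mod fs = 27.2 kHz.
27.2 kHz > fs/2 = 19.63 kHz, folds to fs − 27.2 kHz = 12.06 kHz.
72.36 kHz mod fs = 33.1 kHz.
33.1 kHz > fs/2 = 19.63 kHz, folds to fs − 33.1 kHz = 6.16 kHz.
80.34 kHz mod fs = 1.82 kHz.
1.82 kHz ≤ fs/2 = 19.63 kHz, appears at 1.82 kHz.
18.96 kHz ≤ fs/2 = 19.63 kHz, passes unchanged.
123.94 kHz mod fs = 6.16 kHz.
6.16 kHz ≤ fs/2 = 19.63 kHz, appears at 6.16 kHz.
72.36 kHz and 123.94 kHz both map to 6.16 kHz.

72.36 kHz, 123.94 kHz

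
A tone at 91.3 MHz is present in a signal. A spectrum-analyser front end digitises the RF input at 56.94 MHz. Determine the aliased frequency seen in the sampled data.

22.58 MHz

91.3 MHz mod fs = 34.36 MHz.
34.36 MHz > fs/2 = 28.47 MHz, folds to fs − 34.36 MHz = 22.58 MHz.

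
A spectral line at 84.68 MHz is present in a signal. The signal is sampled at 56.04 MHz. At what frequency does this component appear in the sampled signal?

84.68 MHz mod fs = 28.64 MHz.
28.64 MHz > fs/2 = 28.02 MHz, folds to fs − 28.64 MHz = 27.4 MHz.

27.4 MHz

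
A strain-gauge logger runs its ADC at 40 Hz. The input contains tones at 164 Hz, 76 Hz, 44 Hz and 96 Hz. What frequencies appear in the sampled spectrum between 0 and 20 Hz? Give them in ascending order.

fs/2 = 20 Hz.
164 Hz mod fs = 4 Hz.
4 Hz ≤ fs/2 = 20 Hz, appears at 4 Hz.
76 Hz mod fs = 36 Hz.
36 Hz > fs/2 = 20 Hz, folds to fs − 36 Hz = 4 Hz.
44 Hz mod fs = 4 Hz.
4 Hz ≤ fs/2 = 20 Hz, appears at 4 Hz.
96 Hz mod fs = 16 Hz.
16 Hz ≤ fs/2 = 20 Hz, appears at 16 Hz.
Distinct values: {4 Hz, 16 Hz}.

4 Hz, 16 Hz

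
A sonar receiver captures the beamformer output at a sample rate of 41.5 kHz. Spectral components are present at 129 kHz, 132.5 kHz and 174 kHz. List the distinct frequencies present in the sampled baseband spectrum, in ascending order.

4.5 kHz, 8 kHz

fs/2 = 20.75 kHz.
129 kHz mod fs = 4.5 kHz.
4.5 kHz ≤ fs/2 = 20.75 kHz, appears at 4.5 kHz.
132.5 kHz mod fs = 8 kHz.
8 kHz ≤ fs/2 = 20.75 kHz, appears at 8 kHz.
174 kHz mod fs = 8 kHz.
8 kHz ≤ fs/2 = 20.75 kHz, appears at 8 kHz.
Distinct values: {4.5 kHz, 8 kHz}.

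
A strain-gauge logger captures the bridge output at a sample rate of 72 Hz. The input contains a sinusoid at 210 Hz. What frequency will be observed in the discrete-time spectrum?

210 Hz mod fs = 66 Hz.
66 Hz > fs/2 = 36 Hz, folds to fs − 66 Hz = 6 Hz.

6 Hz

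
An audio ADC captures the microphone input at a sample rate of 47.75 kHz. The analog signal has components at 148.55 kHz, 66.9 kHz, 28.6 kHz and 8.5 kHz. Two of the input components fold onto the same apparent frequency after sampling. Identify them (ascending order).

28.6 kHz, 66.9 kHz

fs/2 = 23.875 kHz.
148.55 kHz mod fs = 5.3 kHz.
5.3 kHz ≤ fs/2 = 23.875 kHz, appears at 5.3 kHz.
66.9 kHz mod fs = 19.15 kHz.
19.15 kHz ≤ fs/2 = 23.875 kHz, appears at 19.15 kHz.
28.6 kHz > fs/2 = 23.875 kHz, folds to fs − 28.6 kHz = 19.15 kHz.
8.5 kHz ≤ fs/2 = 23.875 kHz, passes unchanged.
28.6 kHz and 66.9 kHz both map to 19.15 kHz.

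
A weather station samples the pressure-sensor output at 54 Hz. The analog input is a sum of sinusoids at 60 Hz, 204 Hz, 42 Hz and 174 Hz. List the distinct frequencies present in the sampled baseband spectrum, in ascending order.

fs/2 = 27 Hz.
60 Hz mod fs = 6 Hz.
6 Hz ≤ fs/2 = 27 Hz, appears at 6 Hz.
204 Hz mod fs = 42 Hz.
42 Hz > fs/2 = 27 Hz, folds to fs − 42 Hz = 12 Hz.
42 Hz > fs/2 = 27 Hz, folds to fs − 42 Hz = 12 Hz.
174 Hz mod fs = 12 Hz.
12 Hz ≤ fs/2 = 27 Hz, appears at 12 Hz.
Distinct values: {6 Hz, 12 Hz}.

6 Hz, 12 Hz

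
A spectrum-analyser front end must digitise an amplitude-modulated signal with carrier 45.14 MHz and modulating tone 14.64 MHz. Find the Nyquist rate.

AM sidebands sit at fc ± fm = 30.5 MHz and 59.78 MHz.
Highest-frequency component: 59.78 MHz.
Nyquist rate = 2 × 59.78 MHz = 119.56 MHz.

119.56 MHz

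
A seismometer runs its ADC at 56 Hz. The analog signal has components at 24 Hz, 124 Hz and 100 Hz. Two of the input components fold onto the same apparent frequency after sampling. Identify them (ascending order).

100 Hz, 124 Hz

fs/2 = 28 Hz.
24 Hz ≤ fs/2 = 28 Hz, passes unchanged.
124 Hz mod fs = 12 Hz.
12 Hz ≤ fs/2 = 28 Hz, appears at 12 Hz.
100 Hz mod fs = 44 Hz.
44 Hz > fs/2 = 28 Hz, folds to fs − 44 Hz = 12 Hz.
100 Hz and 124 Hz both map to 12 Hz.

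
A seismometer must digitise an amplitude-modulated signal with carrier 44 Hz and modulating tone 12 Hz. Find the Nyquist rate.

112 Hz

AM sidebands sit at fc ± fm = 32 Hz and 56 Hz.
Highest-frequency component: 56 Hz.
Nyquist rate = 2 × 56 Hz = 112 Hz.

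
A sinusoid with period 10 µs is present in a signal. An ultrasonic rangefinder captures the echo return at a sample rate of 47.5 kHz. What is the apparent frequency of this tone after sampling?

T = 10 µs → f = 1/T = 100 kHz.
100 kHz mod fs = 5 kHz.
5 kHz ≤ fs/2 = 23.75 kHz, appears at 5 kHz.

5 kHz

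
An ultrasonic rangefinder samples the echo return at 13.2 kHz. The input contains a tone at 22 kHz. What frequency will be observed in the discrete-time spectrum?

4.4 kHz

22 kHz mod fs = 8.8 kHz.
8.8 kHz > fs/2 = 6.6 kHz, folds to fs − 8.8 kHz = 4.4 kHz.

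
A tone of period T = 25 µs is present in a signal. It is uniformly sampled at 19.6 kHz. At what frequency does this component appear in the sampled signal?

T = 25 µs → f = 1/T = 40 kHz.
40 kHz mod fs = 0.8 kHz.
0.8 kHz ≤ fs/2 = 9.8 kHz, appears at 0.8 kHz.

0.8 kHz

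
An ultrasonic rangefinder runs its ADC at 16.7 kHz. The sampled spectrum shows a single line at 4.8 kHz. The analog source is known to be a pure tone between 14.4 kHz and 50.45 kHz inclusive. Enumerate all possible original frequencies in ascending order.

Frequencies that alias to 4.8 kHz are k·fs ± 4.8 kHz for integer k ≥ 0.
k=0: 4.8 kHz.
k=1: 11.9 kHz, 21.5 kHz.
k=2: 28.6 kHz, 38.2 kHz.
k=3: 45.3 kHz, 54.9 kHz.
k=4: 62 kHz, 71.6 kHz.
Within [14.4 kHz, 50.45 kHz]: 21.5 kHz, 28.6 kHz, 38.2 kHz, 45.3 kHz.

21.5 kHz, 28.6 kHz, 38.2 kHz, 45.3 kHz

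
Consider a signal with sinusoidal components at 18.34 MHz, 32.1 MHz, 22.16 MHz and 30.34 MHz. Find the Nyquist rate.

64.2 MHz

Highest-frequency component: 32.1 MHz.
Nyquist rate = 2 × 32.1 MHz = 64.2 MHz.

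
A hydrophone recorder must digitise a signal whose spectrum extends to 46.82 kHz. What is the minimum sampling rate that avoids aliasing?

Nyquist rate = 2 × 46.82 kHz = 93.64 kHz.

93.64 kHz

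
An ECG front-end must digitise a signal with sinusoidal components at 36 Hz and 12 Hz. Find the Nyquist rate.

72 Hz

Highest-frequency component: 36 Hz.
Nyquist rate = 2 × 36 Hz = 72 Hz.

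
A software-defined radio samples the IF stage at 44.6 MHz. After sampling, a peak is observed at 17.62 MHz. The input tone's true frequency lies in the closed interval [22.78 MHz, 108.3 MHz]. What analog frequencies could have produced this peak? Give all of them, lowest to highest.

Frequencies that alias to 17.62 MHz are k·fs ± 17.62 MHz for integer k ≥ 0.
k=0: 17.62 MHz.
k=1: 26.98 MHz, 62.22 MHz.
k=2: 71.58 MHz, 106.82 MHz.
k=3: 116.18 MHz, 151.42 MHz.
Within [22.78 MHz, 108.3 MHz]: 26.98 MHz, 62.22 MHz, 71.58 MHz, 106.82 MHz.

26.98 MHz, 62.22 MHz, 71.58 MHz, 106.82 MHz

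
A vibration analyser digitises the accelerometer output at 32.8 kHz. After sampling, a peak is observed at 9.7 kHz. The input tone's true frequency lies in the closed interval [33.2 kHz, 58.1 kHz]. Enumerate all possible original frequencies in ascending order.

42.5 kHz, 55.9 kHz

Frequencies that alias to 9.7 kHz are k·fs ± 9.7 kHz for integer k ≥ 0.
k=0: 9.7 kHz.
k=1: 23.1 kHz, 42.5 kHz.
k=2: 55.9 kHz, 75.3 kHz.
k=3: 88.7 kHz, 108.1 kHz.
Within [33.2 kHz, 58.1 kHz]: 42.5 kHz, 55.9 kHz.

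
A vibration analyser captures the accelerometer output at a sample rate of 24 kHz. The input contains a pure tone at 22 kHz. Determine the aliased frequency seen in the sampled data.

2 kHz

22 kHz > fs/2 = 12 kHz, folds to fs − 22 kHz = 2 kHz.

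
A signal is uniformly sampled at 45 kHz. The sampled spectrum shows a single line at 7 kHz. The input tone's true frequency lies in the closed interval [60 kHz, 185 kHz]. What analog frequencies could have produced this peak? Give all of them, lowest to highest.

Frequencies that alias to 7 kHz are k·fs ± 7 kHz for integer k ≥ 0.
k=0: 7 kHz.
k=1: 38 kHz, 52 kHz.
k=2: 83 kHz, 97 kHz.
k=3: 128 kHz, 142 kHz.
k=4: 173 kHz, 187 kHz.
k=5: 218 kHz, 232 kHz.
Within [60 kHz, 185 kHz]: 83 kHz, 97 kHz, 128 kHz, 142 kHz, 173 kHz.

83 kHz, 97 kHz, 128 kHz, 142 kHz, 173 kHz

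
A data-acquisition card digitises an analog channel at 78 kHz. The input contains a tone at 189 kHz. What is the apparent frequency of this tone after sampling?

33 kHz

189 kHz mod fs = 33 kHz.
33 kHz ≤ fs/2 = 39 kHz, appears at 33 kHz.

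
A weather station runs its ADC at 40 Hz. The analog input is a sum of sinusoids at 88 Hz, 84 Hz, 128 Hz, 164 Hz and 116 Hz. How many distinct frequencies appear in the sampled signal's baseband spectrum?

fs/2 = 20 Hz.
88 Hz mod fs = 8 Hz.
8 Hz ≤ fs/2 = 20 Hz, appears at 8 Hz.
84 Hz mod fs = 4 Hz.
4 Hz ≤ fs/2 = 20 Hz, appears at 4 Hz.
128 Hz mod fs = 8 Hz.
8 Hz ≤ fs/2 = 20 Hz, appears at 8 Hz.
164 Hz mod fs = 4 Hz.
4 Hz ≤ fs/2 = 20 Hz, appears at 4 Hz.
116 Hz mod fs = 36 Hz.
36 Hz > fs/2 = 20 Hz, folds to fs − 36 Hz = 4 Hz.
Distinct values: {4 Hz, 8 Hz} → 2.

2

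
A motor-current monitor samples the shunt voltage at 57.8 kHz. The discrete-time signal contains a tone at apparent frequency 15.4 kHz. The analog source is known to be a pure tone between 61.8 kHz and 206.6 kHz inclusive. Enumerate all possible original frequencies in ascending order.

Frequencies that alias to 15.4 kHz are k·fs ± 15.4 kHz for integer k ≥ 0.
k=0: 15.4 kHz.
k=1: 42.4 kHz, 73.2 kHz.
k=2: 100.2 kHz, 131 kHz.
k=3: 158 kHz, 188.8 kHz.
k=4: 215.8 kHz, 246.6 kHz.
Within [61.8 kHz, 206.6 kHz]: 73.2 kHz, 100.2 kHz, 131 kHz, 158 kHz, 188.8 kHz.

73.2 kHz, 100.2 kHz, 131 kHz, 158 kHz, 188.8 kHz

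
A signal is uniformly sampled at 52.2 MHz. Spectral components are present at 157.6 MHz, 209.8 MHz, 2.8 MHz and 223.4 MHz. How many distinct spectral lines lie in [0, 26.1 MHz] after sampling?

fs/2 = 26.1 MHz.
157.6 MHz mod fs = 1 MHz.
1 MHz ≤ fs/2 = 26.1 MHz, appears at 1 MHz.
209.8 MHz mod fs = 1 MHz.
1 MHz ≤ fs/2 = 26.1 MHz, appears at 1 MHz.
2.8 MHz ≤ fs/2 = 26.1 MHz, passes unchanged.
223.4 MHz mod fs = 14.6 MHz.
14.6 MHz ≤ fs/2 = 26.1 MHz, appears at 14.6 MHz.
Distinct values: {1 MHz, 2.8 MHz, 14.6 MHz} → 3.

3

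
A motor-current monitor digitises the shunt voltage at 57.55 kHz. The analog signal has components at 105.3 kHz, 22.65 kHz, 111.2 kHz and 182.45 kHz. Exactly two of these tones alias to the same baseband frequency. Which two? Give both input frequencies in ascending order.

105.3 kHz, 182.45 kHz

fs/2 = 28.775 kHz.
105.3 kHz mod fs = 47.75 kHz.
47.75 kHz > fs/2 = 28.775 kHz, folds to fs − 47.75 kHz = 9.8 kHz.
22.65 kHz ≤ fs/2 = 28.775 kHz, passes unchanged.
111.2 kHz mod fs = 53.65 kHz.
53.65 kHz > fs/2 = 28.775 kHz, folds to fs − 53.65 kHz = 3.9 kHz.
182.45 kHz mod fs = 9.8 kHz.
9.8 kHz ≤ fs/2 = 28.775 kHz, appears at 9.8 kHz.
105.3 kHz and 182.45 kHz both map to 9.8 kHz.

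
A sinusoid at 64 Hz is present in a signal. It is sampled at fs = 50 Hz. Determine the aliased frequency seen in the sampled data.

14 Hz

64 Hz mod fs = 14 Hz.
14 Hz ≤ fs/2 = 25 Hz, appears at 14 Hz.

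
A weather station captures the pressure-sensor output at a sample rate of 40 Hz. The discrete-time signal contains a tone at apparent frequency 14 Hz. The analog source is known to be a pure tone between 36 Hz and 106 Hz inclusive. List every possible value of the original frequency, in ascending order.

Frequencies that alias to 14 Hz are k·fs ± 14 Hz for integer k ≥ 0.
k=0: 14 Hz.
k=1: 26 Hz, 54 Hz.
k=2: 66 Hz, 94 Hz.
k=3: 106 Hz, 134 Hz.
k=4: 146 Hz, 174 Hz.
Within [36 Hz, 106 Hz]: 54 Hz, 66 Hz, 94 Hz, 106 Hz.

54 Hz, 66 Hz, 94 Hz, 106 Hz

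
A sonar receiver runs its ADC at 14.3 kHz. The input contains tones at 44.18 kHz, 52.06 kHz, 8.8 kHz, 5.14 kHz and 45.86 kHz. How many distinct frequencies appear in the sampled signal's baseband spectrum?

fs/2 = 7.15 kHz.
44.18 kHz mod fs = 1.28 kHz.
1.28 kHz ≤ fs/2 = 7.15 kHz, appears at 1.28 kHz.
52.06 kHz mod fs = 9.16 kHz.
9.16 kHz > fs/2 = 7.15 kHz, folds to fs − 9.16 kHz = 5.14 kHz.
8.8 kHz > fs/2 = 7.15 kHz, folds to fs − 8.8 kHz = 5.5 kHz.
5.14 kHz ≤ fs/2 = 7.15 kHz, passes unchanged.
45.86 kHz mod fs = 2.96 kHz.
2.96 kHz ≤ fs/2 = 7.15 kHz, appears at 2.96 kHz.
Distinct values: {1.28 kHz, 2.96 kHz, 5.14 kHz, 5.5 kHz} → 4.

4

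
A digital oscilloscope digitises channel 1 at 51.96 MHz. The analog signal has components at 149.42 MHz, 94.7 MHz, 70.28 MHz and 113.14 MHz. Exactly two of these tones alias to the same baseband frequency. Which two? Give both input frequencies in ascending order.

fs/2 = 25.98 MHz.
149.42 MHz mod fs = 45.5 MHz.
45.5 MHz > fs/2 = 25.98 MHz, folds to fs − 45.5 MHz = 6.46 MHz.
94.7 MHz mod fs = 42.74 MHz.
42.74 MHz > fs/2 = 25.98 MHz, folds to fs − 42.74 MHz = 9.22 MHz.
70.28 MHz mod fs = 18.32 MHz.
18.32 MHz ≤ fs/2 = 25.98 MHz, appears at 18.32 MHz.
113.14 MHz mod fs = 9.22 MHz.
9.22 MHz ≤ fs/2 = 25.98 MHz, appears at 9.22 MHz.
94.7 MHz and 113.14 MHz both map to 9.22 MHz.

94.7 MHz, 113.14 MHz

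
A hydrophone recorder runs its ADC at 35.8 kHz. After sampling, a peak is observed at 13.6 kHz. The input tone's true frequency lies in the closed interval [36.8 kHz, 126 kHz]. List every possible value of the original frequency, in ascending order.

Frequencies that alias to 13.6 kHz are k·fs ± 13.6 kHz for integer k ≥ 0.
k=0: 13.6 kHz.
k=1: 22.2 kHz, 49.4 kHz.
k=2: 58 kHz, 85.2 kHz.
k=3: 93.8 kHz, 121 kHz.
k=4: 129.6 kHz, 156.8 kHz.
Within [36.8 kHz, 126 kHz]: 49.4 kHz, 58 kHz, 85.2 kHz, 93.8 kHz, 121 kHz.

49.4 kHz, 58 kHz, 85.2 kHz, 93.8 kHz, 121 kHz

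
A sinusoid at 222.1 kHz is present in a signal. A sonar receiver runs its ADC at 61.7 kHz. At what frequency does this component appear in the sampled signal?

24.7 kHz

222.1 kHz mod fs = 37 kHz.
37 kHz > fs/2 = 30.85 kHz, folds to fs − 37 kHz = 24.7 kHz.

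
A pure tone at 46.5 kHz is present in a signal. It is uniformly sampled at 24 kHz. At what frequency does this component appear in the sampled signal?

46.5 kHz mod fs = 22.5 kHz.
22.5 kHz > fs/2 = 12 kHz, folds to fs − 22.5 kHz = 1.5 kHz.

1.5 kHz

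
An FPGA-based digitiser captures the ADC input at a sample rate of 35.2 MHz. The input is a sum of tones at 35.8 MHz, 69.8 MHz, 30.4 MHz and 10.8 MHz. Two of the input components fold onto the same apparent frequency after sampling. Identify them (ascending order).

fs/2 = 17.6 MHz.
35.8 MHz mod fs = 0.6 MHz.
0.6 MHz ≤ fs/2 = 17.6 MHz, appears at 0.6 MHz.
69.8 MHz mod fs = 34.6 MHz.
34.6 MHz > fs/2 = 17.6 MHz, folds to fs − 34.6 MHz = 0.6 MHz.
30.4 MHz > fs/2 = 17.6 MHz, folds to fs − 30.4 MHz = 4.8 MHz.
10.8 MHz ≤ fs/2 = 17.6 MHz, passes unchanged.
35.8 MHz and 69.8 MHz both map to 0.6 MHz.

35.8 MHz, 69.8 MHz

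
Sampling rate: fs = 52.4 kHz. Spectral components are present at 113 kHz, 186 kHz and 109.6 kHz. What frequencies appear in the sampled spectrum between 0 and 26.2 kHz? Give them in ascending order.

4.8 kHz, 8.2 kHz, 23.6 kHz

fs/2 = 26.2 kHz.
113 kHz mod fs = 8.2 kHz.
8.2 kHz ≤ fs/2 = 26.2 kHz, appears at 8.2 kHz.
186 kHz mod fs = 28.8 kHz.
28.8 kHz > fs/2 = 26.2 kHz, folds to fs − 28.8 kHz = 23.6 kHz.
109.6 kHz mod fs = 4.8 kHz.
4.8 kHz ≤ fs/2 = 26.2 kHz, appears at 4.8 kHz.
Distinct values: {4.8 kHz, 8.2 kHz, 23.6 kHz}.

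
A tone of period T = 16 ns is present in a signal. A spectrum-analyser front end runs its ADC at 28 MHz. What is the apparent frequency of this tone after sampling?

T = 16 ns → f = 1/T = 62.5 MHz.
62.5 MHz mod fs = 6.5 MHz.
6.5 MHz ≤ fs/2 = 14 MHz, appears at 6.5 MHz.

6.5 MHz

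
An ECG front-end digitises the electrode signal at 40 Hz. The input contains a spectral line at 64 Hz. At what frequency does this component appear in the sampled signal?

64 Hz mod fs = 24 Hz.
24 Hz > fs/2 = 20 Hz, folds to fs − 24 Hz = 16 Hz.

16 Hz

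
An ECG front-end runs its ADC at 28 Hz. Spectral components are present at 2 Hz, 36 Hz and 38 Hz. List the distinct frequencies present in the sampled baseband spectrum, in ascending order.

2 Hz, 8 Hz, 10 Hz

fs/2 = 14 Hz.
2 Hz ≤ fs/2 = 14 Hz, passes unchanged.
36 Hz mod fs = 8 Hz.
8 Hz ≤ fs/2 = 14 Hz, appears at 8 Hz.
38 Hz mod fs = 10 Hz.
10 Hz ≤ fs/2 = 14 Hz, appears at 10 Hz.
Distinct values: {2 Hz, 8 Hz, 10 Hz}.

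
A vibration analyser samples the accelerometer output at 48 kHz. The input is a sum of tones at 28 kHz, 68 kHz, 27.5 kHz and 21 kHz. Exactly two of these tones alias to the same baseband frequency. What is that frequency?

20 kHz

fs/2 = 24 kHz.
28 kHz > fs/2 = 24 kHz, folds to fs − 28 kHz = 20 kHz.
68 kHz mod fs = 20 kHz.
20 kHz ≤ fs/2 = 24 kHz, appears at 20 kHz.
27.5 kHz > fs/2 = 24 kHz, folds to fs − 27.5 kHz = 20.5 kHz.
21 kHz ≤ fs/2 = 24 kHz, passes unchanged.
28 kHz and 68 kHz both map to 20 kHz.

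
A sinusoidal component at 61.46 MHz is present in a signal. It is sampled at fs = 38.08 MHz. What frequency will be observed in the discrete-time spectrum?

14.7 MHz

61.46 MHz mod fs = 23.38 MHz.
23.38 MHz > fs/2 = 19.04 MHz, folds to fs − 23.38 MHz = 14.7 MHz.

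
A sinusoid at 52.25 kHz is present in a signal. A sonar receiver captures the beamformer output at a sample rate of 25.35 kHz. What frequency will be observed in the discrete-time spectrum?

52.25 kHz mod fs = 1.55 kHz.
1.55 kHz ≤ fs/2 = 12.675 kHz, appears at 1.55 kHz.

1.55 kHz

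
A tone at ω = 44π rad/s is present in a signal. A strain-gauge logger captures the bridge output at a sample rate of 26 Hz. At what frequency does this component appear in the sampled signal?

ω = 44π rad/s → f = ω/(2π) = 22 Hz.
22 Hz > fs/2 = 13 Hz, folds to fs − 22 Hz = 4 Hz.

4 Hz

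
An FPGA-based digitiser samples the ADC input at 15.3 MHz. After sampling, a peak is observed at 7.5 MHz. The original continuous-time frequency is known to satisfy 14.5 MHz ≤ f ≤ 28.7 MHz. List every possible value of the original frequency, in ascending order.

22.8 MHz, 23.1 MHz

Frequencies that alias to 7.5 MHz are k·fs ± 7.5 MHz for integer k ≥ 0.
k=0: 7.5 MHz.
k=1: 7.8 MHz, 22.8 MHz.
k=2: 23.1 MHz, 38.1 MHz.
k=3: 38.4 MHz, 53.4 MHz.
Within [14.5 MHz, 28.7 MHz]: 22.8 MHz, 23.1 MHz.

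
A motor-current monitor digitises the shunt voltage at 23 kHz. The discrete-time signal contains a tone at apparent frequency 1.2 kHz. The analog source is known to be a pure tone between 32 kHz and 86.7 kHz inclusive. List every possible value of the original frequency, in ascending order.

44.8 kHz, 47.2 kHz, 67.8 kHz, 70.2 kHz

Frequencies that alias to 1.2 kHz are k·fs ± 1.2 kHz for integer k ≥ 0.
k=0: 1.2 kHz.
k=1: 21.8 kHz, 24.2 kHz.
k=2: 44.8 kHz, 47.2 kHz.
k=3: 67.8 kHz, 70.2 kHz.
k=4: 90.8 kHz, 93.2 kHz.
Within [32 kHz, 86.7 kHz]: 44.8 kHz, 47.2 kHz, 67.8 kHz, 70.2 kHz.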